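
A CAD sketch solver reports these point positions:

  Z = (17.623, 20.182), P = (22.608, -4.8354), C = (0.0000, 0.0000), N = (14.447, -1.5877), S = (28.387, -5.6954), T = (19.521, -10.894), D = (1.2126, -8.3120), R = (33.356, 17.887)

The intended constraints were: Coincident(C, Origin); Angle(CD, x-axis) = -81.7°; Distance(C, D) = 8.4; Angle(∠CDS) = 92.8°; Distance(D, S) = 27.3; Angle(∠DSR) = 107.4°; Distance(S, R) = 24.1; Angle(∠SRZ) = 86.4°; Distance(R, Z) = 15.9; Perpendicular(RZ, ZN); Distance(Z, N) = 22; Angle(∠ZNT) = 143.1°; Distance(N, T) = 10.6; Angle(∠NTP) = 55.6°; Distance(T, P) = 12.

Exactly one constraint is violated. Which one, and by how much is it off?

Distance(T, P) = 12 — off by 5.20.

C = (0.00, 0.00) ✓; CD at -81.70° ✓; |CD| = 8.400 ✓; ∠CDS = 92.80° ✓; |DS| = 27.30 ✓; ∠DSR = 107.4° ✓; |SR| = 24.10 ✓; ∠SRZ = 86.40° ✓; |RZ| = 15.90 ✓; ∠(RZ, ZN) = 90.00° ✓; |ZN| = 22.00 ✓; ∠ZNT = 143.1° ✓; |NT| = 10.60 ✓; ∠NTP = 55.60° ✓; |TP| = 6.800 ✗.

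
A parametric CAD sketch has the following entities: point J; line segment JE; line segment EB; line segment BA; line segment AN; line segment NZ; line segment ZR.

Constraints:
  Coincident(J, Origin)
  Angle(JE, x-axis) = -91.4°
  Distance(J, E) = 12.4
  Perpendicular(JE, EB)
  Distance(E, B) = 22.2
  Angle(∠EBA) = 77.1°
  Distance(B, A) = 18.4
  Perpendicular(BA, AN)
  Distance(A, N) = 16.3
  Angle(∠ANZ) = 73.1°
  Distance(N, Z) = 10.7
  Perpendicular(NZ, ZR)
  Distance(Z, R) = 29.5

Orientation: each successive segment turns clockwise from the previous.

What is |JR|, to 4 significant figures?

33.91

J is at the origin; JE runs at -91.4° with length 12.4, so E = (-0.3030, -12.40). JE ⟂ EB, so EB runs at 178.6°; with |EB| = 22.2, B = (-22.50, -11.85). ∠EBA = 77.1° gives BA at 75.70° from the x-axis; with |BA| = 18.4, A = (-17.95, 5.976). BA is perpendicular to AN, so AN runs at -14.30°; with |AN| = 16.3, N = (-2.157, 1.950). ∠ANZ = 73.1° gives NZ at -121.2° from the x-axis; with |NZ| = 10.7, Z = (-7.699, -7.202). NZ ⟂ ZR, so ZR runs at 148.8°; with |ZR| = 29.5, R = (-32.93, 8.079). Then |JR| = |R − J| = 33.91.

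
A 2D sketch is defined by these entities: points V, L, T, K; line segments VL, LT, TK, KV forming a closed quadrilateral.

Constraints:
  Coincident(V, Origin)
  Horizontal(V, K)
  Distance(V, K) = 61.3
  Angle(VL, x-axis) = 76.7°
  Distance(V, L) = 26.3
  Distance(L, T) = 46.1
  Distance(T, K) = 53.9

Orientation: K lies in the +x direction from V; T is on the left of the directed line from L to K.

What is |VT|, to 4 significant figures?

67.75

Checks: |LT| = 46.10 ✓; |TK| = 53.90 ✓.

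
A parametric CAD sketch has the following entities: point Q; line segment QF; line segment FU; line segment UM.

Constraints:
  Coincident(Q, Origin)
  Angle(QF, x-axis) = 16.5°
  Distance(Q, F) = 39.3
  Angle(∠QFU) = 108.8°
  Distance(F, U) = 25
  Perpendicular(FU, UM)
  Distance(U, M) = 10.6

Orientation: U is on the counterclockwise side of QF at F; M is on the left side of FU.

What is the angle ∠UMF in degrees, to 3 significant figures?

67.0°

Q is at the origin; QF runs at 16.5° with length 39.3, so F = 39.3·(cos 16.5°, sin 16.5°) = (37.7, 11.2). ∠QFU = 108.8°, so FU runs at 16.5° + (180° − 108.8°) = 87.7° from the x-axis; with |FU| = 25.0, U = F + 25.0·(cos 87.7°, sin 87.7°) = (38.7, 36.1). FU ⟂ UM; with |UM| = 10.6 on the left of FU, M = U + 10.6·(-0.999, 0.0401) = (28.1, 36.6). Then cos ∠UMF = MU·MF / (|MU||MF|), giving 67.0°.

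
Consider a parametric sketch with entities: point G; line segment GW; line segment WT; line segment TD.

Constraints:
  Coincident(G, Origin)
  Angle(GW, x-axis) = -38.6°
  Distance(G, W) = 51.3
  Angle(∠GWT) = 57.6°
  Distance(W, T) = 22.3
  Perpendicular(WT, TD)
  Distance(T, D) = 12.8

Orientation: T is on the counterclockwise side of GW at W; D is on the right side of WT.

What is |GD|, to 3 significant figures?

56.4

G is at the origin; GW runs at -38.6° with length 51.3, so W = 51.3·(cos -38.6°, sin -38.6°) = (40.1, -32.0). ∠GWT = 57.6°, so WT runs at -38.6° + (180° − 57.6°) = 83.8° from the x-axis; with |WT| = 22.3, T = W + 22.3·(cos 83.8°, sin 83.8°) = (42.5, -9.84). WT is perpendicular to TD; with |TD| = 12.8 on the right of WT, D = T + 12.8·(0.994, -0.108) = (55.2, -11.2). Then |GD| = |D − G| = 56.4.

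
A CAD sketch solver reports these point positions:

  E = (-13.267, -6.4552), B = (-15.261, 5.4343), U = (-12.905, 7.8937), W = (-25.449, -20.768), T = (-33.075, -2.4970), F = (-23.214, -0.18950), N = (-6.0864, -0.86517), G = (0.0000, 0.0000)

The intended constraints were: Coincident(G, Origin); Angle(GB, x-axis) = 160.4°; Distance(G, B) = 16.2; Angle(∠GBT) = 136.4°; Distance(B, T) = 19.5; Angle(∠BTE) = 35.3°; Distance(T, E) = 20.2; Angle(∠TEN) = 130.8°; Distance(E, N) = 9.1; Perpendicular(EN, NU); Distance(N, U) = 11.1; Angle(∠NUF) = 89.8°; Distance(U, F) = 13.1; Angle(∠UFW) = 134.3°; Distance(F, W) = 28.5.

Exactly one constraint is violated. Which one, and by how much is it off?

Distance(F, W) = 28.5 — off by 7.80.

G = (0.00, 0.00) ✓; GB at 160.4° ✓; |GB| = 16.20 ✓; ∠GBT = 136.4° ✓; |BT| = 19.50 ✓; ∠BTE = 35.30° ✓; |TE| = 20.20 ✓; ∠TEN = 130.8° ✓; |EN| = 9.100 ✓; ∠(EN, NU) = 90.00° ✓; |NU| = 11.10 ✓; ∠NUF = 89.80° ✓; |UF| = 13.10 ✓; ∠UFW = 134.3° ✓; |FW| = 20.70 ✗.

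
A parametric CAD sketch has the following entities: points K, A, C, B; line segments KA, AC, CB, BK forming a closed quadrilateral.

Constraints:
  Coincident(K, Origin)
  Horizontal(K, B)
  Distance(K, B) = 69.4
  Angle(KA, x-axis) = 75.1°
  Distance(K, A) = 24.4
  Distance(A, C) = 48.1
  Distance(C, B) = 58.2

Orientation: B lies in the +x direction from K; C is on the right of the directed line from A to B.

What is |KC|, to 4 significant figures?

28.51

K is at the origin; K and B share the same y with |KB| = 69.4 and B in +x, so B = (69.4, 0). KA runs at 75.1° with |KA| = 24.4, so A = (6.274, 23.58). C is determined by |AC| = 48.1 and |CB| = 58.2 together: it lies at the intersection of circle(A, 48.1) and circle(B, 58.2). With |AB| = 67.39, the foot of the radical line on AB is 25.73 from A and the perpendicular offset is √(48.1² − 25.73²) = 40.64. Taking the right-of-AB solution: C = (16.15, -23.49).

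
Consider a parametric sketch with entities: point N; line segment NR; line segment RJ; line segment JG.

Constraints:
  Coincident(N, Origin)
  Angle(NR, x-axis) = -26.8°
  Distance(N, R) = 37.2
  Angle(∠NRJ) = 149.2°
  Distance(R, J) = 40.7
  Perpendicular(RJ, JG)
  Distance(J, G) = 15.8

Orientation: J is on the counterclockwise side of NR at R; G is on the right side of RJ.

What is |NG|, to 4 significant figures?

80.58

∠NRJ = 149.2°, so RJ runs at -26.8° + (180° − 149.2°) = 4.000° from the x-axis; with |RJ| = 40.7, J = R + 40.7·(cos 4.000°, sin 4.000°) = (73.81, -13.93). RJ is perpendicular to JG; with |JG| = 15.8 on the right of RJ, G = J + 15.8·(0.06976, -0.9976) = (74.91, -29.70). Then |NG| = |G − N| = 80.58.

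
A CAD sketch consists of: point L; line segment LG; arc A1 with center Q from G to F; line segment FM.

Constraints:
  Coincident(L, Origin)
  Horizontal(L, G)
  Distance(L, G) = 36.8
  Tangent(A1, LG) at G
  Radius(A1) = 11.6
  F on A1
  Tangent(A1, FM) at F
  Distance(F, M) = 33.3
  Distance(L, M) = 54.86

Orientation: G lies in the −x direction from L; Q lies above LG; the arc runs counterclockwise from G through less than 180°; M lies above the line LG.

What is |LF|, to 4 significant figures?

28.50

Checks: |QF| = 11.60 ✓; ∠(QF, FM) = 90.00° ✓; |FM| = 33.30 ✓; |LM| = 54.86 ✓.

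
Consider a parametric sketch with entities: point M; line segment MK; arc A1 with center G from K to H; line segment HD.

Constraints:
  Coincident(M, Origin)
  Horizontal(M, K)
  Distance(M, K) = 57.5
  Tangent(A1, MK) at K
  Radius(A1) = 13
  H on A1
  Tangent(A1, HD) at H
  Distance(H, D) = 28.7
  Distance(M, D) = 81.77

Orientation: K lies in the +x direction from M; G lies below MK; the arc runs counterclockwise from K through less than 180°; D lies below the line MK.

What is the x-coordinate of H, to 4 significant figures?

48.85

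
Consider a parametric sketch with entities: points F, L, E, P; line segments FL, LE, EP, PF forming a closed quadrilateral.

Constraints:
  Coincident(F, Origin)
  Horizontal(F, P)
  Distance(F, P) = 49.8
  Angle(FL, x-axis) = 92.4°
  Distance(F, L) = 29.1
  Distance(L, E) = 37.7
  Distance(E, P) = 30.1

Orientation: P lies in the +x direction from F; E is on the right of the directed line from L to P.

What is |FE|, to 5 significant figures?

19.909

Checks: |LE| = 37.70 ✓; |EP| = 30.10 ✓.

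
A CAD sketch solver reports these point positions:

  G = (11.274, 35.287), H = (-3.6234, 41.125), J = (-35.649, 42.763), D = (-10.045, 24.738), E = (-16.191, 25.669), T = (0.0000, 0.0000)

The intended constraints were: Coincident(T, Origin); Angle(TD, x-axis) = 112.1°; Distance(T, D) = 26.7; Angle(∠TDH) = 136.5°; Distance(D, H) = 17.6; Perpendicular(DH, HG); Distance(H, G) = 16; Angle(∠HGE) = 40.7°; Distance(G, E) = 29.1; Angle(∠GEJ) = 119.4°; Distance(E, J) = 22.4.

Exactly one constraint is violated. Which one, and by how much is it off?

Distance(E, J) = 22.4 — off by 3.50.

T = (0.00, 0.00) ✓; TD at 112.1° ✓; |TD| = 26.70 ✓; ∠TDH = 136.5° ✓; |DH| = 17.60 ✓; ∠(DH, HG) = 90.00° ✓; |HG| = 16.00 ✓; ∠HGE = 40.70° ✓; |GE| = 29.10 ✓; ∠GEJ = 119.4° ✓; |EJ| = 25.90 ✗.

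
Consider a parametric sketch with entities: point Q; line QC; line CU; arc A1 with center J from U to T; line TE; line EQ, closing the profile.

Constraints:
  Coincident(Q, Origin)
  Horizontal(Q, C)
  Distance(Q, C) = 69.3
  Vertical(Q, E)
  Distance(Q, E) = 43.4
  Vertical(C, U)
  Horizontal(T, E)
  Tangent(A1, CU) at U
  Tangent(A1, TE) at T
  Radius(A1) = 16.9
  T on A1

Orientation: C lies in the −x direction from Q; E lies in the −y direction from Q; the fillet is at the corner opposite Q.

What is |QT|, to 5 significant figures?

68.039

Q is at the origin; Q and C share the same y with |QC| = 69.3 and C on the −x side, so C = (-69.300, 0.0000). Q and E share the same x with |QE| = 43.4 and E on the −y side, so E = (0.0000, -43.400). The virtual corner opposite Q is at (-69.300, -43.400). Tangency of A1 to CU means the radius JU is perpendicular to CU and the tangent condition forces JT to be normal to TE, with radius 16.9, so the center J sits 16.9 in from both sides at J = (-52.400, -26.500). That places the tangent points at U = (-69.300, -26.500) on CU and T = (-52.400, -43.400) on TE. Then |QT| = |T − Q| = 68.039.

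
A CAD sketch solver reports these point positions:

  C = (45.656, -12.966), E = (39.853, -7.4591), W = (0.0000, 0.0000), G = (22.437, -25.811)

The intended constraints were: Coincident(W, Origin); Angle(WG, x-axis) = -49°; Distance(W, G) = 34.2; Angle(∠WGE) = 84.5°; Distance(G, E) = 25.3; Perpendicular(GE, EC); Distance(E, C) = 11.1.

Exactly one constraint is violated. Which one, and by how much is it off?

Distance(E, C) = 11.1 — off by 3.10.

W = (0.00, 0.00) ✓; WG at -49.00° ✓; |WG| = 34.20 ✓; ∠WGE = 84.50° ✓; |GE| = 25.30 ✓; ∠(GE, EC) = 90.00° ✓; |EC| = 8.000 ✗.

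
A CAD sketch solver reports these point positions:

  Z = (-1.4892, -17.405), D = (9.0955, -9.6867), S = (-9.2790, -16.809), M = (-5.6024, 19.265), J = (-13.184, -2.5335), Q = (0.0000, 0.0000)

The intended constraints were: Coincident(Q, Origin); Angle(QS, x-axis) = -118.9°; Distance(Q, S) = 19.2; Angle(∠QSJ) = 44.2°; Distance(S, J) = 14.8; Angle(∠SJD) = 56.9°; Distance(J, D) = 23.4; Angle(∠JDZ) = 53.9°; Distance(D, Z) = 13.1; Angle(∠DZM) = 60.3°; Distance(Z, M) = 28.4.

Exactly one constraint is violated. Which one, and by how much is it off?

Distance(Z, M) = 28.4 — off by 8.50.

Q = (0.00, 0.00) ✓; QS at -118.9° ✓; |QS| = 19.20 ✓; ∠QSJ = 44.20° ✓; |SJ| = 14.80 ✓; ∠SJD = 56.90° ✓; |JD| = 23.40 ✓; ∠JDZ = 53.90° ✓; |DZ| = 13.10 ✓; ∠DZM = 60.30° ✓; |ZM| = 36.90 ✗.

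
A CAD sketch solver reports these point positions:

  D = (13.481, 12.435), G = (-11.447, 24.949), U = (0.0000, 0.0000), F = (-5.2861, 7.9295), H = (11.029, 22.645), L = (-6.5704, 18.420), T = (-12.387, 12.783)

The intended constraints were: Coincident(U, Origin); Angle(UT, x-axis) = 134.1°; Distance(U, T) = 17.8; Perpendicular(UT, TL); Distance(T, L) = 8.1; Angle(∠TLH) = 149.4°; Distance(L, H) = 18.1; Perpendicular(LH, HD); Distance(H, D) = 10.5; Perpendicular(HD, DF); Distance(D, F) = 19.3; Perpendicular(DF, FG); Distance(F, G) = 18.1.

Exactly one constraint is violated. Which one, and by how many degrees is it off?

Perpendicular(DF, FG) — off by 6.40°.

U = (0.00, 0.00) ✓; UT at 134.1° ✓; |UT| = 17.80 ✓; ∠(UT, TL) = 90.00° ✓; |TL| = 8.100 ✓; ∠TLH = 149.4° ✓; |LH| = 18.10 ✓; ∠(LH, HD) = 90.00° ✓; |HD| = 10.50 ✓; ∠(HD, DF) = 90.00° ✓; |DF| = 19.30 ✓; ∠(DF, FG) = 83.60° ✗; |FG| = 18.10 ✓.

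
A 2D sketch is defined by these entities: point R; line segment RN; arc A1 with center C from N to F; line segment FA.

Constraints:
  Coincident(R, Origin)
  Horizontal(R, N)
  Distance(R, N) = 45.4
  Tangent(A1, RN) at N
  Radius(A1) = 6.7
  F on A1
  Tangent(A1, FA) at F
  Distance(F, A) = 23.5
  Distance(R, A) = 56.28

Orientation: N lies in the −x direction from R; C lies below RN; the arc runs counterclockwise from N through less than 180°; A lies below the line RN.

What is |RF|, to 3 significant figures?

52.6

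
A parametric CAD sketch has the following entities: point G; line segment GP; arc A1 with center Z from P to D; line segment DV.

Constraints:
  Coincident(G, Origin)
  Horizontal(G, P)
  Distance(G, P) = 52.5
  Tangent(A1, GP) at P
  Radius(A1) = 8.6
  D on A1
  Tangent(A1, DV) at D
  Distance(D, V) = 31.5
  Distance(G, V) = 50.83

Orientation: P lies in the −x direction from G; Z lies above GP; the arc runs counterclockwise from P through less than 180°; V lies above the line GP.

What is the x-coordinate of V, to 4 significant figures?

-35.44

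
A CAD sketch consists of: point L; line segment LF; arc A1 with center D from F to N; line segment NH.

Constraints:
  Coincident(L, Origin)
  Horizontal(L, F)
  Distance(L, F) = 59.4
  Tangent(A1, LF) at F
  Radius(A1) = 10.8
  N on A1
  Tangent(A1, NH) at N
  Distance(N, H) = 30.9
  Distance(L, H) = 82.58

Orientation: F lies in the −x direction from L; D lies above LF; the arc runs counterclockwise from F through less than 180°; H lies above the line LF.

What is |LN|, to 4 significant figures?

54.30

L is at the origin; L and F share the same y with |LF| = 59.4 and F on the −x side, so F = (-59.40, 0.000). Tangency of A1 to LF means the radius DF is perpendicular to LF, so D = F + (0, 10.8) = (-59.40, 10.80). Since DN ⟂ NH (tangency), |DH| = √(10.8² + 30.9²) = 32.73 regardless of where N sits on A1. So H lies on both circle(L, 82.58) and circle(D, 32.73); the above-LF intersection is H = (-71.58, 41.18). N is the foot of the tangent from H: N = (-51.26, 17.90).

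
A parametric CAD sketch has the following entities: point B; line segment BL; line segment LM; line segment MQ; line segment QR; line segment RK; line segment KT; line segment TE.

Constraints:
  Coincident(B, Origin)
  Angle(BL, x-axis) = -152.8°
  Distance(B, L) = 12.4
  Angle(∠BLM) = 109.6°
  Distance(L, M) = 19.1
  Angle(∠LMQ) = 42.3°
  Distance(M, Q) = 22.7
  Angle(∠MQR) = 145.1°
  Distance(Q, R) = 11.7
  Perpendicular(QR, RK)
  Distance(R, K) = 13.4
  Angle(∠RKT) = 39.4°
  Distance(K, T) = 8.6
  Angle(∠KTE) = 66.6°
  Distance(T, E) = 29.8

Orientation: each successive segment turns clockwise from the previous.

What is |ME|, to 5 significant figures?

55.421

B is at the origin; BL runs at -152.8° with length 12.4, so L = (-11.029, -5.6680). ∠BLM = 109.6° gives LM at 136.80° from the x-axis; with |LM| = 19.1, M = (-24.952, 7.4068). ∠LMQ = 42.3° gives MQ at -0.90000° from the x-axis; with |MQ| = 22.7, Q = (-2.2549, 7.0503). ∠MQR = 145.1° gives QR at -35.800° from the x-axis; with |QR| = 11.7, R = (7.2346, 0.20627). QR ⟂ RK, so RK runs at -125.80°; with |RK| = 13.4, K = (-0.60385, -10.662). ∠RKT = 39.4° gives KT at 93.600° from the x-axis; with |KT| = 8.6, T = (-1.1438, -2.0790). ∠KTE = 66.6° gives TE at -19.800° from the x-axis; with |TE| = 29.8, E = (26.894, -12.173). Then |ME| = |E − M| = 55.421.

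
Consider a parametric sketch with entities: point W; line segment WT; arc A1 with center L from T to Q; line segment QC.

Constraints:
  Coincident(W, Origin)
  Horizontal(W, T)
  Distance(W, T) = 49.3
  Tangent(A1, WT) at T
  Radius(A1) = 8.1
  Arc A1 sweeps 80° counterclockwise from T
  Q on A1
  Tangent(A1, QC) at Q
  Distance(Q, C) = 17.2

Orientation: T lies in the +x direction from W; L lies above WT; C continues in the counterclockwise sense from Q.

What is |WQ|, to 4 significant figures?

57.67

The tangent condition forces LT to be normal to WT, so L = T + (0, 8.1) = (49.30, 8.100). On A1, T sits at bearing -90° from L; an 80° counterclockwise sweep puts Q at bearing -10°, so Q = L + 8.1·(cos -10°, sin -10°) = (57.28, 6.693). Then |WQ| = |Q − W| = 57.67.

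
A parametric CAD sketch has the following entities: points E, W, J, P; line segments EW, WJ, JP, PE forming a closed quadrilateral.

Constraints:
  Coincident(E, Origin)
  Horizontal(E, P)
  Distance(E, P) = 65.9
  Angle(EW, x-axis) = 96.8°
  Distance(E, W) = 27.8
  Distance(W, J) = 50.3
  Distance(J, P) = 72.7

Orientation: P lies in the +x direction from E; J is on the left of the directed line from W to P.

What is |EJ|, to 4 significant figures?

71.30

Checks: |WJ| = 50.30 ✓; |JP| = 72.70 ✓.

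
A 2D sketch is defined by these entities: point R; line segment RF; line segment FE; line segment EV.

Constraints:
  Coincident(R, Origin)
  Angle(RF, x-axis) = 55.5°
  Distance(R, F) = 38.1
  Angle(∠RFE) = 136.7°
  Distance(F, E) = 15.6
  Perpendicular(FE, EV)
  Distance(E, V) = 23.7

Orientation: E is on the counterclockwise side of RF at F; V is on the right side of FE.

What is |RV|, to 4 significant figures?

66.03

R is at the origin; RF runs at 55.5° with length 38.1, so F = 38.1·(cos 55.5°, sin 55.5°) = (21.58, 31.40). ∠RFE = 136.7°, so FE runs at 55.5° + (180° − 136.7°) = 98.80° from the x-axis; with |FE| = 15.6, E = F + 15.6·(cos 98.80°, sin 98.80°) = (19.19, 46.82). FE is perpendicular to EV; with |EV| = 23.7 on the right of FE, V = E + 23.7·(0.9882, 0.1530) = (42.61, 50.44). Then |RV| = |V − R| = 66.03.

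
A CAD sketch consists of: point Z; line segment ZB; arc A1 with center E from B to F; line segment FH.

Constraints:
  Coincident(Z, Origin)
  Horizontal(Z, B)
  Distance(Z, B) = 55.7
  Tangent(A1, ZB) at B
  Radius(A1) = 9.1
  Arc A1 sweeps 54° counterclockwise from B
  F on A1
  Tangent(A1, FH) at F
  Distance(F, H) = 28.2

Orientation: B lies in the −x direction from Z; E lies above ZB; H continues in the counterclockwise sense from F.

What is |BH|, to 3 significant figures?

35.8

On A1, B sits at bearing -90° from E; a 54° counterclockwise sweep puts F at bearing -36°, so F = E + 9.1·(cos -36°, sin -36°) = (-48.3, 3.75). A1 meets FH tangentially, so EF is at right angles to FH, so FH runs along (−sin -36°, cos -36°); with |FH| = 28.2, H = (-31.8, 26.6). Then |BH| = |H − B| = 35.8.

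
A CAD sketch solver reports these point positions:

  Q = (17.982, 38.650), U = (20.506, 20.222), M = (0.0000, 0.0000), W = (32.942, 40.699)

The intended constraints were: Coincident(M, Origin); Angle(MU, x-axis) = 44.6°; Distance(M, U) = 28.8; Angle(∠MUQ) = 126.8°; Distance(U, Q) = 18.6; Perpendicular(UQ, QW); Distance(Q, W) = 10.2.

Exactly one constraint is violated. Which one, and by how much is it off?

Distance(Q, W) = 10.2 — off by 4.90.

M = (0.00, 0.00) ✓; MU at 44.60° ✓; |MU| = 28.80 ✓; ∠MUQ = 126.8° ✓; |UQ| = 18.60 ✓; ∠(UQ, QW) = 90.00° ✓; |QW| = 15.10 ✗.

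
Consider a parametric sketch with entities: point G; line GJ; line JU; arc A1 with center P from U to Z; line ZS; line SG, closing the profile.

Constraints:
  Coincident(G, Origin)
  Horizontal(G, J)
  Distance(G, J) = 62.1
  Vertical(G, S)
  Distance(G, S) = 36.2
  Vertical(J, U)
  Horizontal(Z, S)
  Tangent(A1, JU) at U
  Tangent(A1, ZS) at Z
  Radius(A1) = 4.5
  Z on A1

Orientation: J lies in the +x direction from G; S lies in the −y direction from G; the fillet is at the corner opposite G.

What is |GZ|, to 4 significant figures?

68.03

G is at the origin; GJ is horizontal with |GJ| = 62.1 and J on the +x side, so J = (62.10, 0.000). G and S share the same x with |GS| = 36.2 and S on the −y side, so S = (0.000, -36.20). The virtual corner opposite G is at (62.10, -36.20). Since A1 is tangent to JU there, PU ⟂ JU and A1 meets ZS tangentially, so PZ is at right angles to ZS, with radius 4.5, so the center P sits 4.5 in from both sides at P = (57.60, -31.70). That places the tangent points at U = (62.10, -31.70) on JU and Z = (57.60, -36.20) on ZS. Then |GZ| = |Z − G| = 68.03.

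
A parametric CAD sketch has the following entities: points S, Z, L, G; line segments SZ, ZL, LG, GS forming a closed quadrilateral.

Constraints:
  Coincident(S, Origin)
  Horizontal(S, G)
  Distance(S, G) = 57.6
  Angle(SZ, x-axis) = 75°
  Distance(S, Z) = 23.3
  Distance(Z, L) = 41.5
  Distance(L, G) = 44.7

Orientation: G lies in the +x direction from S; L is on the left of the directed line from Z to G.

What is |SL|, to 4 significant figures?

59.91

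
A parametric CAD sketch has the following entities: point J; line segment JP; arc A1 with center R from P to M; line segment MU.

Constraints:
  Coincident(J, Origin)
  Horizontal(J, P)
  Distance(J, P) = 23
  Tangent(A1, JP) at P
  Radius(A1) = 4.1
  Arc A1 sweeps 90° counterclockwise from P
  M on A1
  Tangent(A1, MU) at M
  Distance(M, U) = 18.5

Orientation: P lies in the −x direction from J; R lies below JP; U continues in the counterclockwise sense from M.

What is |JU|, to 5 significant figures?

35.287

J is at the origin; J and P share the same y with |JP| = 23.0 and P on the −x side, so P = (-23.000, 0.0000). The tangent condition forces RP to be normal to JP, so R = P + (0, -4.1) = (-23.000, -4.1000). On A1, P sits at bearing 90° from R; a 90° counterclockwise sweep puts M at bearing 180°, so M = R + 4.1·(cos 180°, sin 180°) = (-27.100, -4.1000). Tangency of A1 to MU means the radius RM is perpendicular to MU, so MU runs along (−sin 180°, cos 180°); with |MU| = 18.5, U = (-27.100, -22.600). Then |JU| = |U − J| = 35.287.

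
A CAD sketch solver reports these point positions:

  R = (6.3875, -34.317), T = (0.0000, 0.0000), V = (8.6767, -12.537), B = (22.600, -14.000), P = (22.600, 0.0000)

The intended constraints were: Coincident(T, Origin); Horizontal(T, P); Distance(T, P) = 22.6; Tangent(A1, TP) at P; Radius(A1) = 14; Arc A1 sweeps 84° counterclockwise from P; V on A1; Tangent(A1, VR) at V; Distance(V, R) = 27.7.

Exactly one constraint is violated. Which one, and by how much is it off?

Distance(V, R) = 27.7 — off by 5.80.

T = (0.00, 0.00) ✓; T.y = 0.00, P.y = 0.00 ✓; |TP| = 22.60 ✓; ∠(BP, PT) = 90.00° ✓; |BP| = 14.00 ✓; bearing(B→V) − bearing(B→P) = 84.00° ✓; |BV| = 14.00 ✓; ∠(BV, VR) = 90.00° ✓; |VR| = 21.90 ✗.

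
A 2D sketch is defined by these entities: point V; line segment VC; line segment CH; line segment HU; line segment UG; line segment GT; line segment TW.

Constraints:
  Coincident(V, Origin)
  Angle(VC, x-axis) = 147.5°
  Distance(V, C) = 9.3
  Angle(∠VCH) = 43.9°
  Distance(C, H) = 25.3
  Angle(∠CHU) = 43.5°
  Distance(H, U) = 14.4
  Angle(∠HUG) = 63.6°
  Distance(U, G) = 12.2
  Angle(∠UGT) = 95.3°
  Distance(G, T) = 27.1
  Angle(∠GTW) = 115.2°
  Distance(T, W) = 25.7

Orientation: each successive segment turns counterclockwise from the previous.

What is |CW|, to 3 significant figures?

55.5

V is at the origin; VC runs at 147.5° with length 9.3, so C = (-7.84, 5.00). ∠VCH = 43.9° gives CH at -76.4° from the x-axis; with |CH| = 25.3, H = (-1.89, -19.6). ∠CHU = 43.5° gives HU at 60.1° from the x-axis; with |HU| = 14.4, U = (5.28, -7.11). ∠HUG = 63.6° gives UG at 176° from the x-axis; with |UG| = 12.2, G = (-6.89, -6.37). ∠UGT = 95.3° gives GT at -98.8° from the x-axis; with |GT| = 27.1, T = (-11.0, -33.1). ∠GTW = 115.2° gives TW at -34.0° from the x-axis; with |TW| = 25.7, W = (10.3, -47.5). Then |CW| = |W − C| = 55.5.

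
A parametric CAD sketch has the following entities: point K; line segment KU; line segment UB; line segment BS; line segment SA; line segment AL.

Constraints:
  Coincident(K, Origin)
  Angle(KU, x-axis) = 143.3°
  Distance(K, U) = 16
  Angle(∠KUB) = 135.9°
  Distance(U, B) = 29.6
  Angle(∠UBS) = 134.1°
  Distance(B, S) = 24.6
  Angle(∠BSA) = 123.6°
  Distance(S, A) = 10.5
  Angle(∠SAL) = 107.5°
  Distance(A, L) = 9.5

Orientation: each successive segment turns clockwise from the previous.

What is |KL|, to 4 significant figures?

49.75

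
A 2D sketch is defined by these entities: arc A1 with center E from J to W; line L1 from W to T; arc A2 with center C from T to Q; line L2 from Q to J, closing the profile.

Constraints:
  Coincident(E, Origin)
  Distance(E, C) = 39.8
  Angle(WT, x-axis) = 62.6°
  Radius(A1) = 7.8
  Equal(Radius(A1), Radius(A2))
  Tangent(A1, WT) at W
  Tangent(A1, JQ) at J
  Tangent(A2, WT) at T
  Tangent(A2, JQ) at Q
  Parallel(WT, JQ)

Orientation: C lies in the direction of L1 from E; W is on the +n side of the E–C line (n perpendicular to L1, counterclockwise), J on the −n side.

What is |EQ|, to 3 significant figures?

40.6

Tangency of A1 to both parallel lines with radius 7.8 puts W and J at E ± 7.8·n: W = (-6.92, 3.59), J = (6.92, -3.59). Equal radii place T and Q the same way about C: T = C + 7.8·n = (11.4, 38.9), Q = C − 7.8·n = (25.2, 31.7). Then |EQ| = |Q − E| = 40.6.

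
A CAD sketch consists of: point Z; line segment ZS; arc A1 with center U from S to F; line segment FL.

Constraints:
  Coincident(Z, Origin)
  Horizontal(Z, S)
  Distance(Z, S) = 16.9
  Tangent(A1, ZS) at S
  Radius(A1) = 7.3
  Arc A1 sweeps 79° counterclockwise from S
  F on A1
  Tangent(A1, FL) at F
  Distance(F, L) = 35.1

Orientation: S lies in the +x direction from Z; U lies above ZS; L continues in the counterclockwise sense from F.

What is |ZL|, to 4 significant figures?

50.75

Z is at the origin; ZS is horizontal with |ZS| = 16.9 and S on the +x side, so S = (16.90, 0.000). Since A1 is tangent to ZS there, US ⟂ ZS, so U = S + (0, 7.3) = (16.90, 7.300). On A1, S sits at bearing -90° from U; a 79° counterclockwise sweep puts F at bearing -11°, so F = U + 7.3·(cos -11°, sin -11°) = (24.07, 5.907). A1 meets FL tangentially, so UF is at right angles to FL, so FL runs along (−sin -11°, cos -11°); with |FL| = 35.1, L = (30.76, 40.36). Then |ZL| = |L − Z| = 50.75.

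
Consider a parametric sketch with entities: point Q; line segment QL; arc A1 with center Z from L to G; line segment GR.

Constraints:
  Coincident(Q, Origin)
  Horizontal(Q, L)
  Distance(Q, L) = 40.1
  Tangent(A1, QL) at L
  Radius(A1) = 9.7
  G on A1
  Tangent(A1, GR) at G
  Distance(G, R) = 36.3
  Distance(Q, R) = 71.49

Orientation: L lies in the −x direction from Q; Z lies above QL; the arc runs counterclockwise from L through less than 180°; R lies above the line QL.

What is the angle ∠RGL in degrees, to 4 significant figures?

114.3°

Checks: |ZL| = 9.700 ✓; |ZG| = 9.700 ✓; ∠(ZG, GR) = 90.00° ✓; |GR| = 36.30 ✓; |QR| = 71.49 ✓.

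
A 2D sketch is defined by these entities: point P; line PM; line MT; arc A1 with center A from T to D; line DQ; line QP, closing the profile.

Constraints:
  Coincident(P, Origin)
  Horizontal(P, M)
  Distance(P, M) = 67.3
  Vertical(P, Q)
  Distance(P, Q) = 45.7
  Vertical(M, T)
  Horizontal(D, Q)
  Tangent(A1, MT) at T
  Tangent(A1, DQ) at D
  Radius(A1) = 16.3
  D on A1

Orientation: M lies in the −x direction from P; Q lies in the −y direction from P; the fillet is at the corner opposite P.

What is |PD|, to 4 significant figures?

68.48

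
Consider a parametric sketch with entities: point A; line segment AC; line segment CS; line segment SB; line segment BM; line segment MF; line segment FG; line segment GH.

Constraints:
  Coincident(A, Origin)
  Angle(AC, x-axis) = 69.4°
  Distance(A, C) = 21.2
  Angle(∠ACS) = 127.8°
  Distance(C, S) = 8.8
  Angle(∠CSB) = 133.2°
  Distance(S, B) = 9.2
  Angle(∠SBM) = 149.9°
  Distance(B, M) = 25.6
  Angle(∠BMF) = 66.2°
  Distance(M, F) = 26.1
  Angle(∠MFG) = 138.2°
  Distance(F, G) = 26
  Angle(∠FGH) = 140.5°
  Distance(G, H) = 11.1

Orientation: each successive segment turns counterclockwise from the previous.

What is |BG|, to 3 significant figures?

35.7

A is at the origin; AC runs at 69.4° with length 21.2, so C = (7.46, 19.8). ∠ACS = 127.8° gives CS at 122° from the x-axis; with |CS| = 8.8, S = (2.85, 27.3). ∠CSB = 133.2° gives SB at 168° from the x-axis; with |SB| = 9.2, B = (-6.16, 29.2). ∠SBM = 149.9° gives BM at -162° from the x-axis; with |BM| = 25.6, M = (-30.4, 21.1). ∠BMF = 66.2° gives MF at -47.7° from the x-axis; with |MF| = 26.1, F = (-12.9, 1.76). ∠MFG = 138.2° gives FG at -5.90° from the x-axis; with |FG| = 26.0, G = (13.0, -0.910). Then |BG| = |G − B| = 35.7.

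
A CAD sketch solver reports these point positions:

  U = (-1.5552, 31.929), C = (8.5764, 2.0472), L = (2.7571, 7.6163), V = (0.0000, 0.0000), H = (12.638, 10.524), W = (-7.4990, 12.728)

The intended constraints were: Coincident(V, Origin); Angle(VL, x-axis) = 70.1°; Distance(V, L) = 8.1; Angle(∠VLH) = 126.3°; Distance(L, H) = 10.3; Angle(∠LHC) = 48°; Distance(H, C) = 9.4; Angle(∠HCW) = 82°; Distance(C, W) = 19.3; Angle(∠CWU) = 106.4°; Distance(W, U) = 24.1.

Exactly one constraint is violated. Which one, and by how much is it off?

Distance(W, U) = 24.1 — off by 4.00.

V = (0.00, 0.00) ✓; VL at 70.10° ✓; |VL| = 8.100 ✓; ∠VLH = 126.3° ✓; |LH| = 10.30 ✓; ∠LHC = 48.00° ✓; |HC| = 9.400 ✓; ∠HCW = 82.00° ✓; |CW| = 19.30 ✓; ∠CWU = 106.4° ✓; |WU| = 20.10 ✗.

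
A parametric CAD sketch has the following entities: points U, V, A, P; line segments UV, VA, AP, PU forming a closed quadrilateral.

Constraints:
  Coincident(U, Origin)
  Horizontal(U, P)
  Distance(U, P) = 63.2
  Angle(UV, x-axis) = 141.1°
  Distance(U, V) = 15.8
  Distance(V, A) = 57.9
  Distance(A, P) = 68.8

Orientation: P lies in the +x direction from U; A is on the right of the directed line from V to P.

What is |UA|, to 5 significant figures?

44.660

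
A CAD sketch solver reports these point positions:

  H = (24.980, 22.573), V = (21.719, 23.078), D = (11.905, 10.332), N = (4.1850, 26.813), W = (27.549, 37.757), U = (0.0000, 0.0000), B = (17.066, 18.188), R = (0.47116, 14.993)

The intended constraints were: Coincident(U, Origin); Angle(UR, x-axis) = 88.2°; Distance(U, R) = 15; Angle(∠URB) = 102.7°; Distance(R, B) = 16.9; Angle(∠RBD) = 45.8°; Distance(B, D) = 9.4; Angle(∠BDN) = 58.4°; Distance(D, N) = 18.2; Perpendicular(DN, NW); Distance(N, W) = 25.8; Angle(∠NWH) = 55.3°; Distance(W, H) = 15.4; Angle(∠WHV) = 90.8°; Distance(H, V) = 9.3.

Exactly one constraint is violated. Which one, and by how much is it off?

Distance(H, V) = 9.3 — off by 6.00.

U = (0.00, 0.00) ✓; UR at 88.20° ✓; |UR| = 15.00 ✓; ∠URB = 102.7° ✓; |RB| = 16.90 ✓; ∠RBD = 45.80° ✓; |BD| = 9.400 ✓; ∠BDN = 58.40° ✓; |DN| = 18.20 ✓; ∠(DN, NW) = 90.00° ✓; |NW| = 25.80 ✓; ∠NWH = 55.30° ✓; |WH| = 15.40 ✓; ∠WHV = 90.80° ✓; |HV| = 3.300 ✗.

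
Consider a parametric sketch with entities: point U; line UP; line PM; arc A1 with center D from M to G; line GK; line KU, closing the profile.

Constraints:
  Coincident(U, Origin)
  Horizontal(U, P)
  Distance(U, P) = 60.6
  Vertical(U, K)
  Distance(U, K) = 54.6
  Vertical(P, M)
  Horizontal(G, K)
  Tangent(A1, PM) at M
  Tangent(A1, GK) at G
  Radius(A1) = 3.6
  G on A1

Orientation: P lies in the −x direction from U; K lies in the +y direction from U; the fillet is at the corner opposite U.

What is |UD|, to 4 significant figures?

76.49

U is at the origin; UP is horizontal with |UP| = 60.6 and P on the −x side, so P = (-60.60, 0.000). UK is vertical with |UK| = 54.6 and K on the +y side, so K = (0.000, 54.60). The virtual corner opposite U is at (-60.60, 54.60). Since A1 is tangent to PM there, DM ⟂ PM and tangency of A1 to GK means the radius DG is perpendicular to GK, with radius 3.6, so the center D sits 3.6 in from both sides at D = (-57.00, 51.00). Then |UD| = |D − U| = 76.49.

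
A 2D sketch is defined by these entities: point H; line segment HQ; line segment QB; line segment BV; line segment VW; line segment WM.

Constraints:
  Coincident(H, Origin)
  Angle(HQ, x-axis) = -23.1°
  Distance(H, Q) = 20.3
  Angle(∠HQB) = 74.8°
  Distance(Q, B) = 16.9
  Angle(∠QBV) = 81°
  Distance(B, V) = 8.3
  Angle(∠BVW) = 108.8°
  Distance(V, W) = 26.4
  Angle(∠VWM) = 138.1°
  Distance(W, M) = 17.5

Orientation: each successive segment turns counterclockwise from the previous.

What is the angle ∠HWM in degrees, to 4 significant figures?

171.6°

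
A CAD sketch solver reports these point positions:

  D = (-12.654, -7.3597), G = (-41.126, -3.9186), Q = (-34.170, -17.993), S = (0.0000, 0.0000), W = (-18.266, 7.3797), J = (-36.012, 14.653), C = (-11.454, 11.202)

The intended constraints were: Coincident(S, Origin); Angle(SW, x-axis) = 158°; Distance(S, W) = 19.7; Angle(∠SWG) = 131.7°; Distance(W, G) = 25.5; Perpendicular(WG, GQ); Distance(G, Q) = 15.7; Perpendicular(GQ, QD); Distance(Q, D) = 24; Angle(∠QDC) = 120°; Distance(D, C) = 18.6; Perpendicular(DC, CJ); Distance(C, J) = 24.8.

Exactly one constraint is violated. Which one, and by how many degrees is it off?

Perpendicular(DC, CJ) — off by 4.30°.

S = (0.00, 0.00) ✓; SW at 158.0° ✓; |SW| = 19.70 ✓; ∠SWG = 131.7° ✓; |WG| = 25.50 ✓; ∠(WG, GQ) = 90.00° ✓; |GQ| = 15.70 ✓; ∠(GQ, QD) = 90.00° ✓; |QD| = 24.00 ✓; ∠QDC = 120.0° ✓; |DC| = 18.60 ✓; ∠(DC, CJ) = 85.70° ✗; |CJ| = 24.80 ✓.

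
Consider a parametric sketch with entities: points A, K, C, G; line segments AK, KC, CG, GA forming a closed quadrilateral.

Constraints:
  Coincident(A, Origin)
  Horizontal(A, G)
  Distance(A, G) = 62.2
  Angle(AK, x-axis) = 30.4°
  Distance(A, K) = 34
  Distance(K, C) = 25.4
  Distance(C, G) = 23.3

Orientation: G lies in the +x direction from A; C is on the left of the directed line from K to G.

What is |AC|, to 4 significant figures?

58.54

A is at the origin; AG is horizontal with |AG| = 62.2 and G in +x, so G = (62.2, 0). AK runs at 30.4° with |AK| = 34.0, so K = (29.33, 17.21). C is determined by |KC| = 25.4 and |CG| = 23.3 together: it lies at the intersection of circle(K, 25.4) and circle(G, 23.3). With |KG| = 37.10, the foot of the radical line on KG is 19.93 from K and the perpendicular offset is √(25.4² − 19.93²) = 15.75. Taking the left-of-KG solution: C = (54.29, 21.91).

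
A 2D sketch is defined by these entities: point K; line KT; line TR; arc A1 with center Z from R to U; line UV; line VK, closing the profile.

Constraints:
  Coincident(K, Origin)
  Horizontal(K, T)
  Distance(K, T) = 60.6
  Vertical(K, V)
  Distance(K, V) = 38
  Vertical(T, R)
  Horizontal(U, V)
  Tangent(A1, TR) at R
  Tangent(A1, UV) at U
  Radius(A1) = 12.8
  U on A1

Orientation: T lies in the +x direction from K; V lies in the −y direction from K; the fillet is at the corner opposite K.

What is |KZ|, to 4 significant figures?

54.04

K and V share the same x with |KV| = 38.0 and V on the −y side, so V = (0.000, -38.00). The virtual corner opposite K is at (60.60, -38.00). Tangency of A1 to TR means the radius ZR is perpendicular to TR and A1 meets UV tangentially, so ZU is at right angles to UV, with radius 12.8, so the center Z sits 12.8 in from both sides at Z = (47.80, -25.20). Then |KZ| = |Z − K| = 54.04.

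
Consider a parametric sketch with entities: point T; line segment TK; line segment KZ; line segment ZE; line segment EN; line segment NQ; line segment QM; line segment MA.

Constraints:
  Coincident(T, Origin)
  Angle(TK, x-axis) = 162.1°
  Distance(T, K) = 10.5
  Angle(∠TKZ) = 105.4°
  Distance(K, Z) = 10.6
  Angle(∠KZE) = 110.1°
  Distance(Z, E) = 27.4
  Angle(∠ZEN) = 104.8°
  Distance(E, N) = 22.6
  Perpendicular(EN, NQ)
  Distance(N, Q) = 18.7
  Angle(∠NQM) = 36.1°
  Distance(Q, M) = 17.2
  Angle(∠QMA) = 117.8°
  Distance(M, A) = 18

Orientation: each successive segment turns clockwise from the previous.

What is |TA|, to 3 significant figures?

38.7

T is at the origin; TK runs at 162.1° with length 10.5, so K = (-9.99, 3.23). ∠TKZ = 105.4° gives KZ at 87.5° from the x-axis; with |KZ| = 10.6, Z = (-9.53, 13.8). ∠KZE = 110.1° gives ZE at 17.6° from the x-axis; with |ZE| = 27.4, E = (16.6, 22.1). ∠ZEN = 104.8° gives EN at -57.6° from the x-axis; with |EN| = 22.6, N = (28.7, 3.02). The perpendicularity gives NQ at right angles to EN, so NQ runs at -148°; with |NQ| = 18.7, Q = (12.9, -7.00). ∠NQM = 36.1° gives QM at 68.5° from the x-axis; with |QM| = 17.2, M = (19.2, 9.00). ∠QMA = 117.8° gives MA at 6.30° from the x-axis; with |MA| = 18.0, A = (37.1, 11.0). Then |TA| = |A − T| = 38.7.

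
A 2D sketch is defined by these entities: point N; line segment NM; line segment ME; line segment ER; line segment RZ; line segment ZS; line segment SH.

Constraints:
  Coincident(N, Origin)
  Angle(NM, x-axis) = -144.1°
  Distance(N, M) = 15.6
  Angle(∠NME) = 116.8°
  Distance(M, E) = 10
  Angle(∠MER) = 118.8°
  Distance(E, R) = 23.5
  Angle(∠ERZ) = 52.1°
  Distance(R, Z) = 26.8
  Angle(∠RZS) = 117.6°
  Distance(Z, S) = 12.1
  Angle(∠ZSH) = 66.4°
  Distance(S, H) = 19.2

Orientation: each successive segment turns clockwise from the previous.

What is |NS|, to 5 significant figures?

9.2517

N is at the origin; NM runs at -144.1° with length 15.6, so M = (-12.637, -9.1474). ∠NME = 116.8° gives ME at 152.70° from the x-axis; with |ME| = 10.0, E = (-21.523, -4.5609). ∠MER = 118.8° gives ER at 91.500° from the x-axis; with |ER| = 23.5, R = (-22.138, 18.931). ∠ERZ = 52.1° gives RZ at -36.400° from the x-axis; with |RZ| = 26.8, Z = (-0.56683, 3.0274). ∠RZS = 117.6° gives ZS at -98.800° from the x-axis; with |ZS| = 12.1, S = (-2.4180, -8.9302). Then |NS| = |S − N| = 9.2517.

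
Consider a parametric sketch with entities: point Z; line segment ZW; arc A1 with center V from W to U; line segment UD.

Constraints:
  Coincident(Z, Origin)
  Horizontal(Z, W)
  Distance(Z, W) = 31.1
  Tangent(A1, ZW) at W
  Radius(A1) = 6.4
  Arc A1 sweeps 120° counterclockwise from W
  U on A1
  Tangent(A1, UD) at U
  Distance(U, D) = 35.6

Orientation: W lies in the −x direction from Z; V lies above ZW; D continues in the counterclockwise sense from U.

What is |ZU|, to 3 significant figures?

27.3

A1 meets ZW tangentially, so VW is at right angles to ZW, so V = W + (0, 6.4) = (-31.1, 6.40). On A1, W sits at bearing -90° from V; a 120° counterclockwise sweep puts U at bearing 30°, so U = V + 6.4·(cos 30°, sin 30°) = (-25.6, 9.60). Then |ZU| = |U − Z| = 27.3.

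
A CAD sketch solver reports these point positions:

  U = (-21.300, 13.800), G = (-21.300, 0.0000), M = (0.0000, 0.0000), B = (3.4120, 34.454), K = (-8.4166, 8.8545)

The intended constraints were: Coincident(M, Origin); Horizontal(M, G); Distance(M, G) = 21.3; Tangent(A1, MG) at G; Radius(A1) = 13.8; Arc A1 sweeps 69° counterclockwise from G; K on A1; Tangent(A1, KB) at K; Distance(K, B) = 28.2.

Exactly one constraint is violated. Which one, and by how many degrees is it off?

Tangent(A1, KB) at K — off by 3.80°.

M = (0.00, 0.00) ✓; M.y = 0.00, G.y = 0.00 ✓; |MG| = 21.30 ✓; ∠(UG, GM) = 90.00° ✓; |UG| = 13.80 ✓; bearing(U→K) − bearing(U→G) = 69.00° ✓; |UK| = 13.80 ✓; ∠(UK, KB) = 93.80° ✗; |KB| = 28.20 ✓.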